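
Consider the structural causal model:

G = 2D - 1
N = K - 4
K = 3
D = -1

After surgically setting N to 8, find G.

The intervention breaks the incoming arrows to N: N = K - 4 no longer applies, and N = 8.
G is not downstream of the intervention, so its value is determined by the original equations.
G = 2D - 1  [with D=-1]  = -3

-3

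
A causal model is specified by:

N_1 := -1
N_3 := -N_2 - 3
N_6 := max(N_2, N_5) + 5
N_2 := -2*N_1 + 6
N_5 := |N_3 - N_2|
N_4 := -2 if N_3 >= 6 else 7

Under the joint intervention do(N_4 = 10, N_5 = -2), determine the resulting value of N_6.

The joint intervention fixes N_4 = 10, N_5 = -2, removing each variable's own equation.
N_2 = -2*N_1 + 6  [with N_1=-1]  = 8
N_6 = max(N_2, N_5) + 5  [with N_2=8, N_5=-2]  = 13

13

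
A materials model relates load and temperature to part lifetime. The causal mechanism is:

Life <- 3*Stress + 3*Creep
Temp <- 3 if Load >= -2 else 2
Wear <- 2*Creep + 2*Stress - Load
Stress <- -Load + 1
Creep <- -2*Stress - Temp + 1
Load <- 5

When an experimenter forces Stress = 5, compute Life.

-21

Under do(Stress=5), the mechanism Stress <- -Load + 1 is discarded; Stress is fixed at 5.
Temp = 3 if Load >= -2 else 2  [with Load=5]  = 3
Creep = -2*Stress - Temp + 1  [with Stress=5, Temp=3]  = -12
Life = 3*Stress + 3*Creep  [with Stress=5, Creep=-12]  = -21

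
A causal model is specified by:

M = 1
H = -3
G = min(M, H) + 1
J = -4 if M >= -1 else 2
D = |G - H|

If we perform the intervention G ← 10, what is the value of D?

do(G=10) replaces the equation G = min(M, H) + 1 with the constant G = 10.
D = |G - H|  [with G=10, H=-3]  = 13

13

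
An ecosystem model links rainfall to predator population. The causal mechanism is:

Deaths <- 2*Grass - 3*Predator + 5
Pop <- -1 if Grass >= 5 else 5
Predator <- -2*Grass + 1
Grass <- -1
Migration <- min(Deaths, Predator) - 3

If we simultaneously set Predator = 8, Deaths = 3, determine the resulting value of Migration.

Setting Predator = 8, Deaths = 3 by intervention discards those variables' equations.
Migration = min(Deaths, Predator) - 3  [with Deaths=3, Predator=8]  = 0

0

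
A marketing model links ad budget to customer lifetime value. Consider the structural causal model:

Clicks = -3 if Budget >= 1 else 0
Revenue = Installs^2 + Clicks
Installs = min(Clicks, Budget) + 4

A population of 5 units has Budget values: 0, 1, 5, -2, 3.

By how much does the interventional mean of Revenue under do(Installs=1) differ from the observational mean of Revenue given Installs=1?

Under do(Installs=1), Installs's equation is replaced by Installs=1 for every unit. Per-unit Revenue: 1, -2, -2, 1, -2. Mean = -0.8.
E[Revenue|Installs=1] averages over only the 3 units with Installs=1 (Budget = 1, 5, 3): Revenue = -2, -2, -2, mean -2.
Difference = -0.8 − (-2) = 1.2.

1.2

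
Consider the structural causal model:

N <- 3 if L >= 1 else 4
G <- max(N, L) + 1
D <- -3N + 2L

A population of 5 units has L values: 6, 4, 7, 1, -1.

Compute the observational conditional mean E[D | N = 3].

0

Conditioning on N=3 selects the 4 unit(s) with L ∈ {6, 4, 7, 1}. Their D values: 3, -1, 5, -7. Mean = 0.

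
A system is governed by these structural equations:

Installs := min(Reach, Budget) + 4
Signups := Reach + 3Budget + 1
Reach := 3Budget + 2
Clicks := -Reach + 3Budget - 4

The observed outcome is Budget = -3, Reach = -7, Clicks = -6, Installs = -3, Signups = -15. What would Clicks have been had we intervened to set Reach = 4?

The intervention breaks the incoming arrows to Reach: Reach := 3Budget + 2 no longer applies, and Reach = 4.
Clicks = -Reach + 3Budget - 4  [with Reach=4, Budget=-3]  = -17

-17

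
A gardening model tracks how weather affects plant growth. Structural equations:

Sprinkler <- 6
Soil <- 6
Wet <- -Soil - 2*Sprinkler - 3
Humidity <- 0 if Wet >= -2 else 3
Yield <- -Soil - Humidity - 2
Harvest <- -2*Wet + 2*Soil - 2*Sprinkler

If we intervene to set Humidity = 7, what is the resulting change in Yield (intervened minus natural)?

Intervening sets Humidity = 7 and removes its equation (Humidity <- 0 if Wet >= -2 else 3).
Yield = -Soil - Humidity - 2  [with Soil=6, Humidity=7]  = -15
Without intervention: Wet = -Soil - 2*Sprinkler - 3  [with Soil=6, Sprinkler=6]  = -21; Humidity = 0 if Wet >= -2 else 3  [with Wet=-21]  = 3; Yield = -Soil - Humidity - 2  [with Soil=6, Humidity=3]  = -11.
Change = -15 − (-11) = -4.

-4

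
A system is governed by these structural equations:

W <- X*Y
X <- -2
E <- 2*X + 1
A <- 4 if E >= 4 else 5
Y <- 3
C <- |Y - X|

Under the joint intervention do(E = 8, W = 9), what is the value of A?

4

Setting E = 8, W = 9 by intervention discards those variables' equations.
A = 4 if E >= 4 else 5  [with E=8]  = 4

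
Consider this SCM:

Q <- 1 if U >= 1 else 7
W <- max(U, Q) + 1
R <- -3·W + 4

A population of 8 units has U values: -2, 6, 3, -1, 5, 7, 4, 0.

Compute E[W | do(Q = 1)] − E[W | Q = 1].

-1.5

do(Q=1) breaks Q's dependence on U. With Q=1 fixed, W across the units is 2, 7, 4, 2, 6, 8, 5, 2, mean 4.5.
Conditioning on Q=1 selects the 5 unit(s) with U ∈ {6, 3, 5, 7, 4}. Their W values: 7, 4, 6, 8, 5. Mean = 6.
Difference = 4.5 − 6 = -1.5.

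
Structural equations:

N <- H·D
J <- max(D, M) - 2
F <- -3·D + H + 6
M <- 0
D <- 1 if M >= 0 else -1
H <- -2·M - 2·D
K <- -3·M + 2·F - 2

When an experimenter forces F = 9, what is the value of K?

Intervening sets F = 9 and removes its equation (F <- -3·D + H + 6).
K = -3·M + 2·F - 2  [with M=0, F=9]  = 16

16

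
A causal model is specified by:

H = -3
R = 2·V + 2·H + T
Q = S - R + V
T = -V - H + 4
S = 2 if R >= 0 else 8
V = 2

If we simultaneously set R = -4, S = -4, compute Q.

The joint intervention fixes R = -4, S = -4, removing each variable's own equation.
Q = S - R + V  [with S=-4, R=-4, V=2]  = 2

2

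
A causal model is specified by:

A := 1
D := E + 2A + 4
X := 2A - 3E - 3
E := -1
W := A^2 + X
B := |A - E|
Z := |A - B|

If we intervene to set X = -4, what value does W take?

-3

The intervention breaks the incoming arrows to X: X := 2A - 3E - 3 no longer applies, and X = -4.
W = A^2 + X  [with A=1, X=-4]  = -3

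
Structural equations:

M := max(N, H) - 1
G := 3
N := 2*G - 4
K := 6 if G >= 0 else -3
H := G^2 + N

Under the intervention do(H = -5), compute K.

The intervention breaks the incoming arrows to H: H := G^2 + N no longer applies, and H = -5.
K is not downstream of the intervention, so its value is determined by the original equations.
K = 6 if G >= 0 else -3  [with G=3]  = 6

6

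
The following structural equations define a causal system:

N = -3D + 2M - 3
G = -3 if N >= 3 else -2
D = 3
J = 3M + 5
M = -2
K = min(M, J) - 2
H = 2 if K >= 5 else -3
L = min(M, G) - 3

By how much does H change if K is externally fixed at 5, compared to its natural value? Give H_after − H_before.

Intervening sets K = 5 and removes its equation (K = min(M, J) - 2).
H = 2 if K >= 5 else -3  [with K=5]  = 2
Without intervention: J = 3M + 5  [with M=-2]  = -1; K = min(M, J) - 2  [with M=-2, J=-1]  = -4; H = 2 if K >= 5 else -3  [with K=-4]  = -3.
Change = 2 − (-3) = 5.

5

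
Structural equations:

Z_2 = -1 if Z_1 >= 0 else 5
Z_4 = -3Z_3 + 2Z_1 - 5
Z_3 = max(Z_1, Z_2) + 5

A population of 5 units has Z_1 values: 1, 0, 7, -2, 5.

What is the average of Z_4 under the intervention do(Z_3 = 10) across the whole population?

-30.6

Every unit gets Z_3=10 under the intervention. Z_4 values become -33, -35, -21, -39, -25; E[Z_4|do(Z_3=10)] = -30.6.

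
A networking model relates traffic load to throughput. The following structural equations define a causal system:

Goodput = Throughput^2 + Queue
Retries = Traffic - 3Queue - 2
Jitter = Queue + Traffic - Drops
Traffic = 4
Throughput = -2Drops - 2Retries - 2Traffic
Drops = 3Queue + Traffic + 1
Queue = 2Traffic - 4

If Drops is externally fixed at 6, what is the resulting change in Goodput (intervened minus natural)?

The intervention breaks the incoming arrows to Drops: Drops = 3Queue + Traffic + 1 no longer applies, and Drops = 6.
Queue = 2Traffic - 4  [with Traffic=4]  = 4
Retries = Traffic - 3Queue - 2  [with Traffic=4, Queue=4]  = -10
Throughput = -2Drops - 2Retries - 2Traffic  [with Drops=6, Retries=-10, Traffic=4]  = 0
Goodput = Throughput^2 + Queue  [with Throughput=0, Queue=4]  = 4
Without intervention: Queue = 2Traffic - 4  [with Traffic=4]  = 4; Drops = 3Queue + Traffic + 1  [with Queue=4, Traffic=4]  = 17; Retries = Traffic - 3Queue - 2  [with Traffic=4, Queue=4]  = -10; Throughput = -2Drops - 2Retries - 2Traffic  [with Drops=17, Retries=-10, Traffic=4]  = -22; Goodput = Throughput^2 + Queue  [with Throughput=-22, Queue=4]  = 488.
Change = 4 − 488 = -484.

-484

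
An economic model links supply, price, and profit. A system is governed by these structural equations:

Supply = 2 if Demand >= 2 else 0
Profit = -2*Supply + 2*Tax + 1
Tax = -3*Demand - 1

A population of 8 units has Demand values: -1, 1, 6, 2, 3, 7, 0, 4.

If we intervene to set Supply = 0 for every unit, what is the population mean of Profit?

-17.5

The intervention sets Supply=0 in all 8 units regardless of Demand. Recomputing Profit per unit gives 5, -7, -37, -13, -19, -43, -1, -25; average -17.5.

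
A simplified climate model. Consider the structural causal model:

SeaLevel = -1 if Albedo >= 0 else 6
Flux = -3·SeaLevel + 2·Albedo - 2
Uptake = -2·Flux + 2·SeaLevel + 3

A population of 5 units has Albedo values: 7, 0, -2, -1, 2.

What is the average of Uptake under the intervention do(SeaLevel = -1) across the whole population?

Every unit gets SeaLevel=-1 under the intervention. Uptake values become -29, -1, 7, 3, -9; E[Uptake|do(SeaLevel=-1)] = -5.8.

-5.8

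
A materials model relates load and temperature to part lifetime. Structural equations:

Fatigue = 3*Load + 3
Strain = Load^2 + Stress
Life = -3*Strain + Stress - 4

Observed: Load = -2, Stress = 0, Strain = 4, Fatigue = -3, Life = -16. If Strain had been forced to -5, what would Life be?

do(Strain=-5) replaces the equation Strain = Load^2 + Stress with the constant Strain = -5.
Life = -3*Strain + Stress - 4  [with Strain=-5, Stress=0]  = 11

11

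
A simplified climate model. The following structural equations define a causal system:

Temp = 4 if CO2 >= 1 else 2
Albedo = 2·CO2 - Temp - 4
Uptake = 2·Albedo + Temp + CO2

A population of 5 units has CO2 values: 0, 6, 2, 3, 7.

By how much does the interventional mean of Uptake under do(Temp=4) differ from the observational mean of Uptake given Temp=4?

The intervention sets Temp=4 in all 5 units regardless of CO2. Recomputing Uptake per unit gives -12, 18, -2, 3, 23; average 6.
Conditioning on Temp=4 selects the 4 unit(s) with CO2 ∈ {6, 2, 3, 7}. Their Uptake values: 18, -2, 3, 23. Mean = 10.5.
Difference = 6 − 10.5 = -4.5.

-4.5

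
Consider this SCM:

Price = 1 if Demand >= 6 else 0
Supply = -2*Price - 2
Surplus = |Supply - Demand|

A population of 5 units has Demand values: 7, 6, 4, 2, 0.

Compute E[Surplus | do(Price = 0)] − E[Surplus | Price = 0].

1.8

The intervention sets Price=0 in all 5 units regardless of Demand. Recomputing Surplus per unit gives 9, 8, 6, 4, 2; average 5.8.
Conditioning on Price=0 selects the 3 unit(s) with Demand ∈ {4, 2, 0}. Their Surplus values: 6, 4, 2. Mean = 4.
Difference = 5.8 − 4 = 1.8.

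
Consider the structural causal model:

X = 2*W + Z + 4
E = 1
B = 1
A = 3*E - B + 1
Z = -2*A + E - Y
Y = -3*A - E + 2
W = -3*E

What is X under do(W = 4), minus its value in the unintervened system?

14

Intervening sets W = 4 and removes its equation (W = -3*E).
A = 3*E - B + 1  [with E=1, B=1]  = 3
Y = -3*A - E + 2  [with A=3, E=1]  = -8
Z = -2*A + E - Y  [with A=3, E=1, Y=-8]  = 3
X = 2*W + Z + 4  [with W=4, Z=3]  = 15
Without intervention: A = 3*E - B + 1  [with E=1, B=1]  = 3; Y = -3*A - E + 2  [with A=3, E=1]  = -8; Z = -2*A + E - Y  [with A=3, E=1, Y=-8]  = 3; W = -3*E  [with E=1]  = -3; X = 2*W + Z + 4  [with W=-3, Z=3]  = 1.
Change = 15 − 1 = 14.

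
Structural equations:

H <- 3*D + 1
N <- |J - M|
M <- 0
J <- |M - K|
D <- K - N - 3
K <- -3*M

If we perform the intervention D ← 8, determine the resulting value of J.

do(D=8) replaces the equation D <- K - N - 3 with the constant D = 8.
J is not downstream of the intervention, so its value is determined by the original equations.
K = -3*M  [with M=0]  = 0
J = |M - K|  [with M=0, K=0]  = 0

0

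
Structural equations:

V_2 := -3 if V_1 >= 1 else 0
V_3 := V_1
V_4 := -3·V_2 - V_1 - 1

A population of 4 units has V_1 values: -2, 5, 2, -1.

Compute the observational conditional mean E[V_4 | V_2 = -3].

4.5

E[V_4|V_2=-3] averages over only the 2 units with V_2=-3 (V_1 = 5, 2): V_4 = 3, 6, mean 4.5.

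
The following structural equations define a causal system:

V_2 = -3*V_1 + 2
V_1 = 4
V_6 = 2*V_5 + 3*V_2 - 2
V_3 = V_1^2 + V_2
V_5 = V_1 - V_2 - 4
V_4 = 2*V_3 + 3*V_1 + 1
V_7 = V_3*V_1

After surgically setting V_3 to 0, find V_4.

13

The intervention breaks the incoming arrows to V_3: V_3 = V_1^2 + V_2 no longer applies, and V_3 = 0.
V_4 = 2*V_3 + 3*V_1 + 1  [with V_3=0, V_1=4]  = 13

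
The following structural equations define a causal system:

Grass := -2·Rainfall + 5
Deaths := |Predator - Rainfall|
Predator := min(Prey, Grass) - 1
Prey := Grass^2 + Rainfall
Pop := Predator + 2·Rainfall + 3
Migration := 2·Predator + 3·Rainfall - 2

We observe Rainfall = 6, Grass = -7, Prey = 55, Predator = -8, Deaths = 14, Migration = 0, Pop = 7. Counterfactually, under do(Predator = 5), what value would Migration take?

26

Under do(Predator=5), the mechanism Predator := min(Prey, Grass) - 1 is discarded; Predator is fixed at 5.
Migration = 2·Predator + 3·Rainfall - 2  [with Predator=5, Rainfall=6]  = 26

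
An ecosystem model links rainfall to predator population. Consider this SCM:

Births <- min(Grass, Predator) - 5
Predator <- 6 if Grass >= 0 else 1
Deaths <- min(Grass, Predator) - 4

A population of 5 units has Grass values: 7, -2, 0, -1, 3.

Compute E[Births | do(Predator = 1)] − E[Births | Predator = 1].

1.3

do(Predator=1) breaks Predator's dependence on Grass. With Predator=1 fixed, Births across the units is -4, -7, -5, -6, -4, mean -5.2.
Observing Predator=1 restricts to units where Predator's equation naturally yields 1: Grass ∈ {-2, -1}. In that subpopulation Births = -7, -6, mean -6.5.
Difference = -5.2 − (-6.5) = 1.3.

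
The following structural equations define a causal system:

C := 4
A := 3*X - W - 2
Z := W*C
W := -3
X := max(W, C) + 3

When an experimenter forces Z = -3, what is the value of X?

The intervention breaks the incoming arrows to Z: Z := W*C no longer applies, and Z = -3.
X is not downstream of the intervention, so its value is determined by the original equations.
X = max(W, C) + 3  [with W=-3, C=4]  = 7

7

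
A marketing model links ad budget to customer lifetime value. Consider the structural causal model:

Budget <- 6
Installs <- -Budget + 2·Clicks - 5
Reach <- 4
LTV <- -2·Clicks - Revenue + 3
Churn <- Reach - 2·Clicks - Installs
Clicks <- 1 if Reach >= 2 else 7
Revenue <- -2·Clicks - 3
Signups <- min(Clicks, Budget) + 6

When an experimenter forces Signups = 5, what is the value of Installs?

The intervention breaks the incoming arrows to Signups: Signups <- min(Clicks, Budget) + 6 no longer applies, and Signups = 5.
Since Installs is not a descendant of the intervened variable, it is unaffected.
Clicks = 1 if Reach >= 2 else 7  [with Reach=4]  = 1
Installs = -Budget + 2·Clicks - 5  [with Budget=6, Clicks=1]  = -9

-9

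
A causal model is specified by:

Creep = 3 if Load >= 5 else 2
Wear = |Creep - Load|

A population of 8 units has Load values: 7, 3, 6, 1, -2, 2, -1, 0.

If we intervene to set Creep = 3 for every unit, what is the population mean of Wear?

Every unit gets Creep=3 under the intervention. Wear values become 4, 0, 3, 2, 5, 1, 4, 3; E[Wear|do(Creep=3)] = 2.75.

2.75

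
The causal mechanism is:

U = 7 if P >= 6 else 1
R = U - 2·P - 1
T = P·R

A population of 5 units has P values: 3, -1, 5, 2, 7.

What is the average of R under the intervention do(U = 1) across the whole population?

Under do(U=1), U's equation is replaced by U=1 for every unit. Per-unit R: -6, 2, -10, -4, -14. Mean = -6.4.

-6.4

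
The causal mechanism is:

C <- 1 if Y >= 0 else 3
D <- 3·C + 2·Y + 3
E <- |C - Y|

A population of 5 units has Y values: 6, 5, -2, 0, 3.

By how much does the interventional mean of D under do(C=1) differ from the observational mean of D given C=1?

The intervention sets C=1 in all 5 units regardless of Y. Recomputing D per unit gives 18, 16, 2, 6, 12; average 10.8.
Observing C=1 restricts to units where C's equation naturally yields 1: Y ∈ {6, 5, 0, 3}. In that subpopulation D = 18, 16, 6, 12, mean 13.
Difference = 10.8 − 13 = -2.2.

-2.2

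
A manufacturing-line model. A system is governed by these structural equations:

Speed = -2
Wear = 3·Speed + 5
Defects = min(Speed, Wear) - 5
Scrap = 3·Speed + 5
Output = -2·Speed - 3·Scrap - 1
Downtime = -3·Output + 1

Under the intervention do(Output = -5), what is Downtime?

The intervention breaks the incoming arrows to Output: Output = -2·Speed - 3·Scrap - 1 no longer applies, and Output = -5.
Downtime = -3·Output + 1  [with Output=-5]  = 16

16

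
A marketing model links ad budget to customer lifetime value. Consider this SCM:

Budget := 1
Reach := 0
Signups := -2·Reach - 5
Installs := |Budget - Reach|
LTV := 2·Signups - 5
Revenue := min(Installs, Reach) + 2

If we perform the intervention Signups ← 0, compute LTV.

-5

Under do(Signups=0), the mechanism Signups := -2·Reach - 5 is discarded; Signups is fixed at 0.
LTV = 2·Signups - 5  [with Signups=0]  = -5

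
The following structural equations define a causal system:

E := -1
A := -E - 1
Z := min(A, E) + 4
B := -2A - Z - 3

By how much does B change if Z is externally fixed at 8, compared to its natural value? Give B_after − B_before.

The intervention breaks the incoming arrows to Z: Z := min(A, E) + 4 no longer applies, and Z = 8.
A = -E - 1  [with E=-1]  = 0
B = -2A - Z - 3  [with A=0, Z=8]  = -11
Without intervention: A = -E - 1  [with E=-1]  = 0; Z = min(A, E) + 4  [with A=0, E=-1]  = 3; B = -2A - Z - 3  [with A=0, Z=3]  = -6.
Change = -11 − (-6) = -5.

-5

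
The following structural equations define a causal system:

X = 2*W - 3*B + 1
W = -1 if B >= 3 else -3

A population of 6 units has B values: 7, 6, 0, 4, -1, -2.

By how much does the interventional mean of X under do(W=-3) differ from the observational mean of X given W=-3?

Under do(W=-3), W's equation is replaced by W=-3 for every unit. Per-unit X: -26, -23, -5, -17, -2, 1. Mean = -12.
Observing W=-3 restricts to units where W's equation naturally yields -3: B ∈ {0, -1, -2}. In that subpopulation X = -5, -2, 1, mean -2.
Difference = -12 − (-2) = -10.

-10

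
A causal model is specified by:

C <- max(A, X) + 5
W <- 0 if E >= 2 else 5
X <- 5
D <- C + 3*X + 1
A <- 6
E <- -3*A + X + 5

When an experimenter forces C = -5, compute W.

5

The intervention breaks the incoming arrows to C: C <- max(A, X) + 5 no longer applies, and C = -5.
No directed path runs from C to W, so W keeps its natural value.
E = -3*A + X + 5  [with A=6, X=5]  = -8
W = 0 if E >= 2 else 5  [with E=-8]  = 5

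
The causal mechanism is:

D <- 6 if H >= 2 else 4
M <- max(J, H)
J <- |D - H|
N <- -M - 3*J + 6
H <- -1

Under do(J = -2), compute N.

do(J=-2) replaces the equation J <- |D - H| with the constant J = -2.
M = max(J, H)  [with J=-2, H=-1]  = -1
N = -M - 3*J + 6  [with M=-1, J=-2]  = 13

13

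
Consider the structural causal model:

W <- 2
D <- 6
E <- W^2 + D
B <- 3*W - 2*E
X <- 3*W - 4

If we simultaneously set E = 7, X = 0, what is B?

-8

The joint intervention fixes E = 7, X = 0, removing each variable's own equation.
B = 3*W - 2*E  [with W=2, E=7]  = -8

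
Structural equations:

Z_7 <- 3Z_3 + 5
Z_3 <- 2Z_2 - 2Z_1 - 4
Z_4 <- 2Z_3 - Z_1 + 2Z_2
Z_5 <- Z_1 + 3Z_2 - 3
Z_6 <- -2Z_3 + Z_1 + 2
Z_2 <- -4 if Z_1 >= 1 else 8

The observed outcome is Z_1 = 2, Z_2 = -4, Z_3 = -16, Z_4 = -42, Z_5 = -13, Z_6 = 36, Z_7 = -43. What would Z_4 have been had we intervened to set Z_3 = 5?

0

The intervention breaks the incoming arrows to Z_3: Z_3 <- 2Z_2 - 2Z_1 - 4 no longer applies, and Z_3 = 5.
Z_2 = -4 if Z_1 >= 1 else 8  [with Z_1=2]  = -4
Z_4 = 2Z_3 - Z_1 + 2Z_2  [with Z_3=5, Z_1=2, Z_2=-4]  = 0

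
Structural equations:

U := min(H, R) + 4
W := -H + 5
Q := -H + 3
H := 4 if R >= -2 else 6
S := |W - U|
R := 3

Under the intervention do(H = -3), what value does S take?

7

Under do(H=-3), the mechanism H := 4 if R >= -2 else 6 is discarded; H is fixed at -3.
U = min(H, R) + 4  [with H=-3, R=3]  = 1
W = -H + 5  [with H=-3]  = 8
S = |W - U|  [with W=8, U=1]  = 7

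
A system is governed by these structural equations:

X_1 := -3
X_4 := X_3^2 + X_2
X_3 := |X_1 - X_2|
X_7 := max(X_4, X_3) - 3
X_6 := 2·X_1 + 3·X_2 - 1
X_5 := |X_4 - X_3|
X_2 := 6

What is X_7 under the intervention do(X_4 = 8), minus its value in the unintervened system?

-78

The intervention breaks the incoming arrows to X_4: X_4 := X_3^2 + X_2 no longer applies, and X_4 = 8.
X_3 = |X_1 - X_2|  [with X_1=-3, X_2=6]  = 9
X_7 = max(X_4, X_3) - 3  [with X_4=8, X_3=9]  = 6
Without intervention: X_3 = |X_1 - X_2|  [with X_1=-3, X_2=6]  = 9; X_4 = X_3^2 + X_2  [with X_3=9, X_2=6]  = 87; X_7 = max(X_4, X_3) - 3  [with X_4=87, X_3=9]  = 84.
Change = 6 − 84 = -78.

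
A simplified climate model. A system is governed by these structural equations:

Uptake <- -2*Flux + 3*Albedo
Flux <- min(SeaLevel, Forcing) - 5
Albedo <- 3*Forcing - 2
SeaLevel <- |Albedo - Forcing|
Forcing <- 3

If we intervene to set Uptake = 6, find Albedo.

7

Under do(Uptake=6), the mechanism Uptake <- -2*Flux + 3*Albedo is discarded; Uptake is fixed at 6.
No directed path runs from Uptake to Albedo, so Albedo keeps its natural value.
Albedo = 3*Forcing - 2  [with Forcing=3]  = 7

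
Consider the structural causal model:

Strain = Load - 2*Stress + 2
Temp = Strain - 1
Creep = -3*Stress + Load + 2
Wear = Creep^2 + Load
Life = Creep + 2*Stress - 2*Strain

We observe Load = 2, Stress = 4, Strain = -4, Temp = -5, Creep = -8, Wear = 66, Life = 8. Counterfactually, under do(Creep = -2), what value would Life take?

Under do(Creep=-2), the mechanism Creep = -3*Stress + Load + 2 is discarded; Creep is fixed at -2.
Strain = Load - 2*Stress + 2  [with Load=2, Stress=4]  = -4
Life = Creep + 2*Stress - 2*Strain  [with Creep=-2, Stress=4, Strain=-4]  = 14

14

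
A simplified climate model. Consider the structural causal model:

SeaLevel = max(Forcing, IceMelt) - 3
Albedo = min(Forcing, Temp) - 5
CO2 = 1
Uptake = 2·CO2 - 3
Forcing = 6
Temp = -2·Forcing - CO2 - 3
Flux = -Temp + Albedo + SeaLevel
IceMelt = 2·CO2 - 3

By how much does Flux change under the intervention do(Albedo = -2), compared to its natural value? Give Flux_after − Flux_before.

Under do(Albedo=-2), the mechanism Albedo = min(Forcing, Temp) - 5 is discarded; Albedo is fixed at -2.
Temp = -2·Forcing - CO2 - 3  [with Forcing=6, CO2=1]  = -16
IceMelt = 2·CO2 - 3  [with CO2=1]  = -1
SeaLevel = max(Forcing, IceMelt) - 3  [with Forcing=6, IceMelt=-1]  = 3
Flux = -Temp + Albedo + SeaLevel  [with Temp=-16, Albedo=-2, SeaLevel=3]  = 17
Without intervention: Temp = -2·Forcing - CO2 - 3  [with Forcing=6, CO2=1]  = -16; IceMelt = 2·CO2 - 3  [with CO2=1]  = -1; Albedo = min(Forcing, Temp) - 5  [with Forcing=6, Temp=-16]  = -21; SeaLevel = max(Forcing, IceMelt) - 3  [with Forcing=6, IceMelt=-1]  = 3; Flux = -Temp + Albedo + SeaLevel  [with Temp=-16, Albedo=-21, SeaLevel=3]  = -2.
Change = 17 − (-2) = 19.

19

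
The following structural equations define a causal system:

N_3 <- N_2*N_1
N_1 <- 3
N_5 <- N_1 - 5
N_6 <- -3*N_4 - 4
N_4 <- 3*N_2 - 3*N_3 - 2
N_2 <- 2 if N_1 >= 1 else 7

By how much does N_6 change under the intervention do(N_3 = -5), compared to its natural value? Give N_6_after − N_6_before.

-99

The intervention breaks the incoming arrows to N_3: N_3 <- N_2*N_1 no longer applies, and N_3 = -5.
N_2 = 2 if N_1 >= 1 else 7  [with N_1=3]  = 2
N_4 = 3*N_2 - 3*N_3 - 2  [with N_2=2, N_3=-5]  = 19
N_6 = -3*N_4 - 4  [with N_4=19]  = -61
Without intervention: N_2 = 2 if N_1 >= 1 else 7  [with N_1=3]  = 2; N_3 = N_2*N_1  [with N_2=2, N_1=3]  = 6; N_4 = 3*N_2 - 3*N_3 - 2  [with N_2=2, N_3=6]  = -14; N_6 = -3*N_4 - 4  [with N_4=-14]  = 38.
Change = -61 − 38 = -99.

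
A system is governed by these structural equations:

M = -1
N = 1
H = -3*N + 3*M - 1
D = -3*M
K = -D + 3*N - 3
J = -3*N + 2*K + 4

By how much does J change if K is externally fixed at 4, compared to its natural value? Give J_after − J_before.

14

The intervention breaks the incoming arrows to K: K = -D + 3*N - 3 no longer applies, and K = 4.
J = -3*N + 2*K + 4  [with N=1, K=4]  = 9
Without intervention: D = -3*M  [with M=-1]  = 3; K = -D + 3*N - 3  [with D=3, N=1]  = -3; J = -3*N + 2*K + 4  [with N=1, K=-3]  = -5.
Change = 9 − (-5) = 14.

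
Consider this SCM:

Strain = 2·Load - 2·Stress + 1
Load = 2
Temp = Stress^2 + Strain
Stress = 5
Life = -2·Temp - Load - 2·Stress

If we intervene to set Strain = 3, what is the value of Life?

-68

do(Strain=3) replaces the equation Strain = 2·Load - 2·Stress + 1 with the constant Strain = 3.
Temp = Stress^2 + Strain  [with Stress=5, Strain=3]  = 28
Life = -2·Temp - Load - 2·Stress  [with Temp=28, Load=2, Stress=5]  = -68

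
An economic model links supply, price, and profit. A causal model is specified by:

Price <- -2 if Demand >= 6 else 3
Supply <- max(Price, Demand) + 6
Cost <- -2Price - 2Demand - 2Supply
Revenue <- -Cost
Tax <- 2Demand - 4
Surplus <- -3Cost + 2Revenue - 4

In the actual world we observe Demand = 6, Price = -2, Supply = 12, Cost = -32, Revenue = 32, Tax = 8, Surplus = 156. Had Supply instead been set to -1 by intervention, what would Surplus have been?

The intervention breaks the incoming arrows to Supply: Supply <- max(Price, Demand) + 6 no longer applies, and Supply = -1.
Price = -2 if Demand >= 6 else 3  [with Demand=6]  = -2
Cost = -2Price - 2Demand - 2Supply  [with Price=-2, Demand=6, Supply=-1]  = -6
Revenue = -Cost  [with Cost=-6]  = 6
Surplus = -3Cost + 2Revenue - 4  [with Cost=-6, Revenue=6]  = 26

26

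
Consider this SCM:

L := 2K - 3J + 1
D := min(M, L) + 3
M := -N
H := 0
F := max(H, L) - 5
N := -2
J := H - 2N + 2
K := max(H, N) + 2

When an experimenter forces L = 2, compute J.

do(L=2) replaces the equation L := 2K - 3J + 1 with the constant L = 2.
J is not downstream of the intervention, so its value is determined by the original equations.
J = H - 2N + 2  [with H=0, N=-2]  = 6

6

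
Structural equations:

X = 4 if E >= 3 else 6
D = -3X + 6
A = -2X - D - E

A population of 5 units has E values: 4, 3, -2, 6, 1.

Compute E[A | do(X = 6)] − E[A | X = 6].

The intervention sets X=6 in all 5 units regardless of E. Recomputing A per unit gives -4, -3, 2, -6, -1; average -2.4.
E[A|X=6] averages over only the 2 units with X=6 (E = -2, 1): A = 2, -1, mean 0.5.
Difference = -2.4 − 0.5 = -2.9.

-2.9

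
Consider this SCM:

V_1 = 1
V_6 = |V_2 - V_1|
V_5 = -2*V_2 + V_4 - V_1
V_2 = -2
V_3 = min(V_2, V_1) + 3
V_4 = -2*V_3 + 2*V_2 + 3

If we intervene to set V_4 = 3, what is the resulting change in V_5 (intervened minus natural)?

6

Intervening sets V_4 = 3 and removes its equation (V_4 = -2*V_3 + 2*V_2 + 3).
V_5 = -2*V_2 + V_4 - V_1  [with V_2=-2, V_4=3, V_1=1]  = 6
Without intervention: V_3 = min(V_2, V_1) + 3  [with V_2=-2, V_1=1]  = 1; V_4 = -2*V_3 + 2*V_2 + 3  [with V_3=1, V_2=-2]  = -3; V_5 = -2*V_2 + V_4 - V_1  [with V_2=-2, V_4=-3, V_1=1]  = 0.
Change = 6 − 0 = 6.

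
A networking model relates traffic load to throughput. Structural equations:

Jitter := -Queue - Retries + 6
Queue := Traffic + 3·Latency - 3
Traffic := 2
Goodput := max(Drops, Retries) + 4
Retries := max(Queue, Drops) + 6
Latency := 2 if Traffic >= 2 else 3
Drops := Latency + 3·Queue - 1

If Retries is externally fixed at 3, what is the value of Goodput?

20

Under do(Retries=3), the mechanism Retries := max(Queue, Drops) + 6 is discarded; Retries is fixed at 3.
Latency = 2 if Traffic >= 2 else 3  [with Traffic=2]  = 2
Queue = Traffic + 3·Latency - 3  [with Traffic=2, Latency=2]  = 5
Drops = Latency + 3·Queue - 1  [with Latency=2, Queue=5]  = 16
Goodput = max(Drops, Retries) + 4  [with Drops=16, Retries=3]  = 20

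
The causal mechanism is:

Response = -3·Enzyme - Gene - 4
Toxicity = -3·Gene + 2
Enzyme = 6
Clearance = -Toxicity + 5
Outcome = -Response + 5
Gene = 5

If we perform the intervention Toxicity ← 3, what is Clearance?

Intervening sets Toxicity = 3 and removes its equation (Toxicity = -3·Gene + 2).
Clearance = -Toxicity + 5  [with Toxicity=3]  = 2

2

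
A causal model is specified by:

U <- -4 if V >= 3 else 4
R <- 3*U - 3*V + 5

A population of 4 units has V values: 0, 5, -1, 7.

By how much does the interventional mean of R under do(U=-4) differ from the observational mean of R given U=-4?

The intervention sets U=-4 in all 4 units regardless of V. Recomputing R per unit gives -7, -22, -4, -28; average -15.25.
Observing U=-4 restricts to units where U's equation naturally yields -4: V ∈ {5, 7}. In that subpopulation R = -22, -28, mean -25.
Difference = -15.25 − (-25) = 9.75.

9.75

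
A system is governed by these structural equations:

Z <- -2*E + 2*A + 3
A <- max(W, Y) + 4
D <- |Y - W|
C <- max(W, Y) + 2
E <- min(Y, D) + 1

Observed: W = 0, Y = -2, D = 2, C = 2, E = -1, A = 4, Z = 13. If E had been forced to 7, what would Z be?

-3

Under do(E=7), the mechanism E <- min(Y, D) + 1 is discarded; E is fixed at 7.
A = max(W, Y) + 4  [with W=0, Y=-2]  = 4
Z = -2*E + 2*A + 3  [with E=7, A=4]  = -3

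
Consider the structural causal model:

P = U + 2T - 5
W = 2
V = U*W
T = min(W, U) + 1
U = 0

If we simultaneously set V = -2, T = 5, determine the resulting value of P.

Under do(V = -2, T = 5), each intervened variable's structural equation is replaced by its fixed value.
P = U + 2T - 5  [with U=0, T=5]  = 5

5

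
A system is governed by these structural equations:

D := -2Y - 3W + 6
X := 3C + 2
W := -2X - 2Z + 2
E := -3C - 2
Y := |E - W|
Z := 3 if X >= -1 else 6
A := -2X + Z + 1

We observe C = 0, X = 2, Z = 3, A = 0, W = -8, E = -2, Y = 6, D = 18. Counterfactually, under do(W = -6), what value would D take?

16

do(W=-6) replaces the equation W := -2X - 2Z + 2 with the constant W = -6.
E = -3C - 2  [with C=0]  = -2
Y = |E - W|  [with E=-2, W=-6]  = 4
D = -2Y - 3W + 6  [with Y=4, W=-6]  = 16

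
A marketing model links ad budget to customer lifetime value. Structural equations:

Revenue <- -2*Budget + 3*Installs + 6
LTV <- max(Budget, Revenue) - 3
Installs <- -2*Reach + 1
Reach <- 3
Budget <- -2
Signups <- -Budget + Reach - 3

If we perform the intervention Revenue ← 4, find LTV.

1

The intervention breaks the incoming arrows to Revenue: Revenue <- -2*Budget + 3*Installs + 6 no longer applies, and Revenue = 4.
LTV = max(Budget, Revenue) - 3  [with Budget=-2, Revenue=4]  = 1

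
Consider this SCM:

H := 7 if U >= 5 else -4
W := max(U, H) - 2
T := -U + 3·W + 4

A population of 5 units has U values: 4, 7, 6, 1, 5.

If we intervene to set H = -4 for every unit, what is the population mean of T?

7.2

do(H=-4) breaks H's dependence on U. With H=-4 fixed, T across the units is 6, 12, 10, 0, 8, mean 7.2.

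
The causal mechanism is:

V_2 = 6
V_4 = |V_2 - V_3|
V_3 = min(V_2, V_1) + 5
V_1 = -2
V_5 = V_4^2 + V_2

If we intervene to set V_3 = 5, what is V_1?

-2

Under do(V_3=5), the mechanism V_3 = min(V_2, V_1) + 5 is discarded; V_3 is fixed at 5.
V_1 is not downstream of the intervention, so its value is determined by the original equations.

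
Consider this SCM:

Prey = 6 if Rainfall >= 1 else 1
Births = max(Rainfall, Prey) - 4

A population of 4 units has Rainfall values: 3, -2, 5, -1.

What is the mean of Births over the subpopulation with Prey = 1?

Conditioning on Prey=1 selects the 2 unit(s) with Rainfall ∈ {-2, -1}. Their Births values: -3, -3. Mean = -3.

-3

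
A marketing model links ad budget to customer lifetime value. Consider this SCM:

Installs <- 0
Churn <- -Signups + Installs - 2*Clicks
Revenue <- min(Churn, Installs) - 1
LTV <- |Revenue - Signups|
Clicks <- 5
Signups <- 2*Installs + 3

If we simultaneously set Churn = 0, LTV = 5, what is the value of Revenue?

-1

Setting Churn = 0, LTV = 5 by intervention discards those variables' equations.
Revenue = min(Churn, Installs) - 1  [with Churn=0, Installs=0]  = -1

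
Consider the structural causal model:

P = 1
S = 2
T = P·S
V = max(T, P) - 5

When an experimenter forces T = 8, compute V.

3

The intervention breaks the incoming arrows to T: T = P·S no longer applies, and T = 8.
V = max(T, P) - 5  [with T=8, P=1]  = 3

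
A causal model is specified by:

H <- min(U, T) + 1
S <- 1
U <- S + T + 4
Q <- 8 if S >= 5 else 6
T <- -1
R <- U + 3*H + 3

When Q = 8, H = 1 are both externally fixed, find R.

Setting Q = 8, H = 1 by intervention discards those variables' equations.
U = S + T + 4  [with S=1, T=-1]  = 4
R = U + 3*H + 3  [with U=4, H=1]  = 10

10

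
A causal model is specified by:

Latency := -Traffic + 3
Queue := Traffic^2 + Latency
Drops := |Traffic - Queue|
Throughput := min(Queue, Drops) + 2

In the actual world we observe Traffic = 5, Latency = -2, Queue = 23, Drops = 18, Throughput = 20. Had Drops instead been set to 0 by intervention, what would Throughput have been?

Intervening sets Drops = 0 and removes its equation (Drops := |Traffic - Queue|).
Latency = -Traffic + 3  [with Traffic=5]  = -2
Queue = Traffic^2 + Latency  [with Traffic=5, Latency=-2]  = 23
Throughput = min(Queue, Drops) + 2  [with Queue=23, Drops=0]  = 2

2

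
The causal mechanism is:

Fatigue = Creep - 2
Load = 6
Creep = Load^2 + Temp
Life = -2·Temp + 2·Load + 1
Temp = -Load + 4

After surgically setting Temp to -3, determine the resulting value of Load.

Under do(Temp=-3), the mechanism Temp = -Load + 4 is discarded; Temp is fixed at -3.
Load is not downstream of the intervention, so its value is determined by the original equations.

6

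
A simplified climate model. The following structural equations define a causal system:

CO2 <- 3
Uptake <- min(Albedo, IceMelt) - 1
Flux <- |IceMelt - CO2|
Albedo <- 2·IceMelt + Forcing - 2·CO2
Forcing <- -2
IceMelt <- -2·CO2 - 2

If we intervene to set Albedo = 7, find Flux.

11

Intervening sets Albedo = 7 and removes its equation (Albedo <- 2·IceMelt + Forcing - 2·CO2).
No directed path runs from Albedo to Flux, so Flux keeps its natural value.
IceMelt = -2·CO2 - 2  [with CO2=3]  = -8
Flux = |IceMelt - CO2|  [with IceMelt=-8, CO2=3]  = 11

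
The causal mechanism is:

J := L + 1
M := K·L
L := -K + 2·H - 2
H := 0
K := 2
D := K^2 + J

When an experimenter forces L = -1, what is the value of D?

4

The intervention breaks the incoming arrows to L: L := -K + 2·H - 2 no longer applies, and L = -1.
J = L + 1  [with L=-1]  = 0
D = K^2 + J  [with K=2, J=0]  = 4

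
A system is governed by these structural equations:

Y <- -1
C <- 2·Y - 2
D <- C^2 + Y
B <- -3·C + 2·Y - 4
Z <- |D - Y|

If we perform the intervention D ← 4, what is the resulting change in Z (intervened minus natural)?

do(D=4) replaces the equation D <- C^2 + Y with the constant D = 4.
Z = |D - Y|  [with D=4, Y=-1]  = 5
Without intervention: C = 2·Y - 2  [with Y=-1]  = -4; D = C^2 + Y  [with C=-4, Y=-1]  = 15; Z = |D - Y|  [with D=15, Y=-1]  = 16.
Change = 5 − 16 = -11.

-11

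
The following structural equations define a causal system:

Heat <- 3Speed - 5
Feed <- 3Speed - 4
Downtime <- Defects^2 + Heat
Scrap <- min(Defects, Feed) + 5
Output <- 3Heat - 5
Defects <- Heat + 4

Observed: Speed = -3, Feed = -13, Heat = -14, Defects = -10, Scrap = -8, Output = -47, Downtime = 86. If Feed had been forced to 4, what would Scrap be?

-5

do(Feed=4) replaces the equation Feed <- 3Speed - 4 with the constant Feed = 4.
Heat = 3Speed - 5  [with Speed=-3]  = -14
Defects = Heat + 4  [with Heat=-14]  = -10
Scrap = min(Defects, Feed) + 5  [with Defects=-10, Feed=4]  = -5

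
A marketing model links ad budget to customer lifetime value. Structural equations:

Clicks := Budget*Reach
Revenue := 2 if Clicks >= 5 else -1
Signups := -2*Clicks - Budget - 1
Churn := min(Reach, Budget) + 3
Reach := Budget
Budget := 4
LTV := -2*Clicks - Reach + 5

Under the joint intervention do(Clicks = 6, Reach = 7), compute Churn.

7

Setting Clicks = 6, Reach = 7 by intervention discards those variables' equations.
Churn = min(Reach, Budget) + 3  [with Reach=7, Budget=4]  = 7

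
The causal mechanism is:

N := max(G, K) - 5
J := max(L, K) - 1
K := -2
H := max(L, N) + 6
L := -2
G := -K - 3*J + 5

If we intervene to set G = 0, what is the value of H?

4

Under do(G=0), the mechanism G := -K - 3*J + 5 is discarded; G is fixed at 0.
N = max(G, K) - 5  [with G=0, K=-2]  = -5
H = max(L, N) + 6  [with L=-2, N=-5]  = 4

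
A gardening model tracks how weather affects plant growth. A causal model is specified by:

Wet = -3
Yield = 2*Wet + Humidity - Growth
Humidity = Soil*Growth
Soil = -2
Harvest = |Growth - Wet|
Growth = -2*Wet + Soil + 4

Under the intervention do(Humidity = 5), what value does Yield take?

-9

Intervening sets Humidity = 5 and removes its equation (Humidity = Soil*Growth).
Growth = -2*Wet + Soil + 4  [with Wet=-3, Soil=-2]  = 8
Yield = 2*Wet + Humidity - Growth  [with Wet=-3, Humidity=5, Growth=8]  = -9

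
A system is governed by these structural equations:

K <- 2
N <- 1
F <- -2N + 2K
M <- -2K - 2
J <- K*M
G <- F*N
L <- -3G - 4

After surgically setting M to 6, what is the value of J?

Intervening sets M = 6 and removes its equation (M <- -2K - 2).
J = K*M  [with K=2, M=6]  = 12

12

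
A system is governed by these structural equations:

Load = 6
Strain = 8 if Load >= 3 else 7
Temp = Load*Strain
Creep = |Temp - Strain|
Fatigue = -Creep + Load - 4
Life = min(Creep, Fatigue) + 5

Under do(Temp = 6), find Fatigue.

0

do(Temp=6) replaces the equation Temp = Load*Strain with the constant Temp = 6.
Strain = 8 if Load >= 3 else 7  [with Load=6]  = 8
Creep = |Temp - Strain|  [with Temp=6, Strain=8]  = 2
Fatigue = -Creep + Load - 4  [with Creep=2, Load=6]  = 0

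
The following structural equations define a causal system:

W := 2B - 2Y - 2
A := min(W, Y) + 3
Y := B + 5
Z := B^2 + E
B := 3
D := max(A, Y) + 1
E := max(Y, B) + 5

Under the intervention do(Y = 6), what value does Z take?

20

Under do(Y=6), the mechanism Y := B + 5 is discarded; Y is fixed at 6.
E = max(Y, B) + 5  [with Y=6, B=3]  = 11
Z = B^2 + E  [with B=3, E=11]  = 20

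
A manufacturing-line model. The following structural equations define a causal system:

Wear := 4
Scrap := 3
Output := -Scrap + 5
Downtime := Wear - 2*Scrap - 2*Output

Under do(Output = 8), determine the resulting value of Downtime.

-18

The intervention breaks the incoming arrows to Output: Output := -Scrap + 5 no longer applies, and Output = 8.
Downtime = Wear - 2*Scrap - 2*Output  [with Wear=4, Scrap=3, Output=8]  = -18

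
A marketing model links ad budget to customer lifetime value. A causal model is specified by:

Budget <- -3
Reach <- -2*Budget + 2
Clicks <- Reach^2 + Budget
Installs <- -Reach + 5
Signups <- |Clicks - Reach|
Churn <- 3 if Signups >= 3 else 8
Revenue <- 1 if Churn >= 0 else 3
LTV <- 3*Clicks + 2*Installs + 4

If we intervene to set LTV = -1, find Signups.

53

do(LTV=-1) replaces the equation LTV <- 3*Clicks + 2*Installs + 4 with the constant LTV = -1.
Signups is not downstream of the intervention, so its value is determined by the original equations.
Reach = -2*Budget + 2  [with Budget=-3]  = 8
Clicks = Reach^2 + Budget  [with Reach=8, Budget=-3]  = 61
Signups = |Clicks - Reach|  [with Clicks=61, Reach=8]  = 53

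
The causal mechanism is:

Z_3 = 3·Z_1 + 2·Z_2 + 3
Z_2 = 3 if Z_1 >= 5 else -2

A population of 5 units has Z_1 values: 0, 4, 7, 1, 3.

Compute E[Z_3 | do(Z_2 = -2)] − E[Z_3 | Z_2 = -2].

do(Z_2=-2) breaks Z_2's dependence on Z_1. With Z_2=-2 fixed, Z_3 across the units is -1, 11, 20, 2, 8, mean 8.
Conditioning on Z_2=-2 selects the 4 unit(s) with Z_1 ∈ {0, 4, 1, 3}. Their Z_3 values: -1, 11, 2, 8. Mean = 5.
Difference = 8 − 5 = 3.

3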